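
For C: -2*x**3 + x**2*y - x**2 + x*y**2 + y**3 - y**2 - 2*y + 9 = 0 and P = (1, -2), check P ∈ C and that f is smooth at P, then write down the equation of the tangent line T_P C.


Tangent line at P: -8*x + 11*y + 30 = 0.

Step 1: f(1, -2) = 0, so P lies on C.
Step 2: partial derivatives
  f_x(x, y) = -6*x**2 + 2*x*y - 2*x + y**2, f_y(x, y) = x**2 + 2*x*y + 3*y**2 - 2*y - 2.
  f_x(P) = -8, f_y(P) = 11 (gradient nonzero, so P is smooth).
Step 3: tangent line at P: -8·(x − 1) + 11·(y − -2) = 0.
Expanding: -8*x + 11*y + 30 = 0.


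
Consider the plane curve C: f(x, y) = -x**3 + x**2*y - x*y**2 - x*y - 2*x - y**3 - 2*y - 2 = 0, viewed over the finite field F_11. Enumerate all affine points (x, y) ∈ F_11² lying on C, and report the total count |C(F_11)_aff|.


Affine F_11-points: {(1, 5), (2, 4), (3, 3), (4, 6), (5, 4), (5, 5), (5, 8), (6, 1), (6, 7), (6, 8), (8, 2), (8, 4), (8, 8), (9, 6), (10, 5)}; count = 15.

For each of the 121 pairs (x, y) ∈ F_11², evaluate f(x, y) mod 11. Record the zeros.
  x = 0: [0↦9, 1↦6, 2↦8, 3↦9, 4↦3, 5↦6, 6↦1, 7↦4, 8↦9, 9↦10, 10↦1]  zeros at y ∈ ∅
  x = 1: [0↦6, 1↦2, 2↦1, 3↦8, 4↦6, 5↦0, 6↦6, 7↦7, 8↦8, 9↦3, 10↦8]  zeros at y ∈ {5}
  x = 2: [0↦8, 1↦5, 2↦3, 3↦7, 4↦0, 5↦9, 6↦6, 7↦7, 8↦6, 9↦8, 10↦7]  zeros at y ∈ {4}
  x = 3: [0↦9, 1↦9, 2↦8, 3↦0, 4↦1, 5↦5, 6↦6, 7↦9, 8↦8, 9↦8, 10↦3]  zeros at y ∈ {3}
  x = 4: [0↦3, 1↦8, 2↦10, 3↦3, 4↦3, 5↦4, 6↦0, 7↦7, 8↦8, 9↦8, 10↦1]  zeros at y ∈ {6}
  x = 5: [0↦6, 1↦7, 2↦3, 3↦10, 4↦0, 5↦0, 6↦4, 7↦6, 8↦0, 9↦2, 10↦6]  zeros at y ∈ {4, 5, 8}
  x = 6: [0↦1, 1↦0, 2↦3, 3↦4, 4↦8, 5↦9, 6↦1, 7↦0, 8↦0, 9↦6, 10↦1]  zeros at y ∈ {1, 7, 8}
  x = 7: [0↦4, 1↦3, 2↦4, 3↦1, 4↦10, 5↦3, 6↦7, 7↦5, 8↦2, 9↦3, 10↦2]  zeros at y ∈ ∅
  x = 8: [0↦9, 1↦10, 2↦0, 3↦6, 4↦0, 5↦9, 6↦5, 7↦4, 8↦0, 9↦9, 10↦3]  zeros at y ∈ {2, 4, 8}
  x = 9: [0↦10, 1↦4, 2↦7, 3↦2, 4↦5, 5↦10, 6↦0, 7↦2, 8↦10, 9↦7, 10↦9]  zeros at y ∈ {6}
  x = 10: [0↦1, 1↦1, 2↦8, 3↦5, 4↦8, 5↦0, 6↦8, 7↦4, 8↦4, 9↦2, 10↦3]  zeros at y ∈ {5}
Collecting zeros: affine points = {(1, 5), (2, 4), (3, 3), (4, 6), (5, 4), (5, 5), (5, 8), (6, 1), (6, 7), (6, 8), (8, 2), (8, 4), (8, 8), (9, 6), (10, 5)}.
Total count |C(F_11)_aff| = 15.


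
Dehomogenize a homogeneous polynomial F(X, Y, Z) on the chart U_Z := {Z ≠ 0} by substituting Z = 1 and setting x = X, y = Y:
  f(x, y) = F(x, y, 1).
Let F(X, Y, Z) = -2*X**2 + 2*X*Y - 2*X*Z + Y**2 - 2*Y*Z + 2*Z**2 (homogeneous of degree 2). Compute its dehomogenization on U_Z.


f(x, y) = -2*x**2 + 2*x*y - 2*x + y**2 - 2*y + 2

On U_Z we set Z = 1. Each monomial c·X^i·Y^j·Z^k in F becomes c·x^i·y^j·1^k = c·x^i·y^j.
Substituting Z = 1: F(X, Y, 1) = -2*x**2 + 2*x*y - 2*x + y**2 - 2*y + 2.
Note: deg(f) ≤ deg(F) = 2; strict inequality happens when F is divisible by Z (lost terms).


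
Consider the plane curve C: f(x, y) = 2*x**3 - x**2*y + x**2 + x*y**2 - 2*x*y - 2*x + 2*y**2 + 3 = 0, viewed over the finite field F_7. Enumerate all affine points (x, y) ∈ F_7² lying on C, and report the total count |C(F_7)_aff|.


Affine F_7-points: {(0, 3), (0, 4)}; count = 2.

For each of the 49 pairs (x, y) ∈ F_7², evaluate f(x, y) mod 7. Record the zeros.
  x = 0: [0↦3, 1↦5, 2↦4, 3↦0, 4↦0, 5↦4, 6↦5]  zeros at y ∈ {3, 4}
  x = 1: [0↦4, 1↦4, 2↦3, 3↦1, 4↦5, 5↦1, 6↦3]  zeros at y ∈ ∅
  x = 2: [0↦5, 1↦1, 2↦5, 3↦3, 4↦2, 5↦2, 6↦3]  zeros at y ∈ ∅
  x = 3: [0↦4, 1↦1, 2↦1, 3↦4, 4↦3, 5↦5, 6↦3]  zeros at y ∈ ∅
  x = 4: [0↦6, 1↦2, 2↦3, 3↦2, 4↦6, 5↦1, 6↦1]  zeros at y ∈ ∅
  x = 5: [0↦2, 1↦2, 2↦2, 3↦2, 4↦2, 5↦2, 6↦2]  zeros at y ∈ ∅
  x = 6: [0↦4, 1↦6, 2↦3, 3↦2, 4↦3, 5↦6, 6↦4]  zeros at y ∈ ∅
Collecting zeros: affine points = {(0, 3), (0, 4)}.
Total count |C(F_7)_aff| = 2.


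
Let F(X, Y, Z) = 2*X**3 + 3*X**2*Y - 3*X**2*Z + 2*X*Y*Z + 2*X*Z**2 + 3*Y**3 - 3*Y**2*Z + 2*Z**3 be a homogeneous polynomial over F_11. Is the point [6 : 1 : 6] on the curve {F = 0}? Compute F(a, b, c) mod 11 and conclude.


F(6,1,6) ≡ 10 (mod 11); P is NOT on the curve.

Evaluate F(6, 1, 6) term-by-term (mod 11).
  2*X**3 ↦ 2·216·1·1 = 432
  3*X**2*Y ↦ 3·36·1·1 = 108
  -3*X**2*Z ↦ -3·36·1·6 = -648
  2*X*Y*Z ↦ 2·6·1·6 = 72
  2*X*Z**2 ↦ 2·6·1·36 = 432
  3*Y**3 ↦ 3·1·1·1 = 3
  -3*Y**2*Z ↦ -3·1·1·6 = -18
  2*Z**3 ↦ 2·1·1·216 = 432
Sum: F(6, 1, 6) = (432) + (108) + (-648) + (72) + (432) + (3) + (-18) + (432) = 813.
Reducing mod 11: 813 ≡ 10 (mod 11).
Since F(a, b, c) ≡ 10 ≠ 0 (mod 11), P does NOT lie on the curve.


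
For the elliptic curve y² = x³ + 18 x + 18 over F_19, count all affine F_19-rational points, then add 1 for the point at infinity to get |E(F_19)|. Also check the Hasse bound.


Affine points = {(2, 9), (2, 10), (3, 2), (3, 17), (5, 9), (5, 10), (6, 0), (8, 3), (8, 16), (9, 4), (9, 15), (10, 1), (10, 18), (12, 9), (12, 10), (13, 6), (13, 13)}; affine count = 17; |E(F_19)| = 18.

Discriminant check: Δ ∝ 4a³ + 27b² = 4·18³ + 27·18² = 4·5832 + 27·324 ≡ 4 (mod 19). Nonzero ⇒ E is nonsingular.
For each x ∈ F_19, compute rhs = x³ + 18·x + 18 mod 19, then count y ∈ F_19 with y² ≡ rhs.
  x = 0: rhs = 18, matching y values: none (0 points).
  x = 1: rhs = 18, matching y values: none (0 points).
  x = 2: rhs = 5, matching y values: 9, 10 (2 points).
  x = 3: rhs = 4, matching y values: 2, 17 (2 points).
  x = 4: rhs = 2, matching y values: none (0 points).
  x = 5: rhs = 5, matching y values: 9, 10 (2 points).
  x = 6: rhs = 0, matching y values: 0 (1 points).
  x = 7: rhs = 12, matching y values: none (0 points).
  x = 8: rhs = 9, matching y values: 3, 16 (2 points).
  x = 9: rhs = 16, matching y values: 4, 15 (2 points).
  x = 10: rhs = 1, matching y values: 1, 18 (2 points).
  x = 11: rhs = 8, matching y values: none (0 points).
  x = 12: rhs = 5, matching y values: 9, 10 (2 points).
  x = 13: rhs = 17, matching y values: 6, 13 (2 points).
  x = 14: rhs = 12, matching y values: none (0 points).
  x = 15: rhs = 15, matching y values: none (0 points).
  x = 16: rhs = 13, matching y values: none (0 points).
  x = 17: rhs = 12, matching y values: none (0 points).
  x = 18: rhs = 18, matching y values: none (0 points).
Total affine count: 17.
Full point count |E(F_19)| = 17 + 1 = 18.
Hasse bound: |18 − (19+1)| = |-2| = 2 ≤ 2√19 ≈ 8.7178 ✓.


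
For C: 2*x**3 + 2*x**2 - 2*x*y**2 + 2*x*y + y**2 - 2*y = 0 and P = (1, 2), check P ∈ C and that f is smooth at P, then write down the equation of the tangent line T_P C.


Tangent line at P: 6*x - 4*y + 2 = 0.

Step 1: f(1, 2) = 0, so P lies on C.
Step 2: partial derivatives
  f_x(x, y) = 6*x**2 + 4*x - 2*y**2 + 2*y, f_y(x, y) = -4*x*y + 2*x + 2*y - 2.
  f_x(P) = 6, f_y(P) = -4 (gradient nonzero, so P is smooth).
Step 3: tangent line at P: 6·(x − 1) + -4·(y − 2) = 0.
Expanding: 6*x - 4*y + 2 = 0.


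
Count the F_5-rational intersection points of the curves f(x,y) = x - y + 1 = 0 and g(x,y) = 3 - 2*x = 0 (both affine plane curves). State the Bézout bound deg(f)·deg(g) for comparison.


Common zeros: {(4, 0)}; count = 1; Bézout bound = 1.

deg(f) = 1, deg(g) = 1, so Bézout bound = 1.
Scan x ∈ F_5. For each x, list the y ∈ F_5 with f(x, y) ≡ 0 and those with g(x, y) ≡ 0 (mod 5); the common zeros in that column are the intersection.
  x = 0: f ≡ 0 at y ∈ {1}; g ≡ 0 at y ∈ ∅; common: ∅.
  x = 1: f ≡ 0 at y ∈ {2}; g ≡ 0 at y ∈ ∅; common: ∅.
  x = 2: f ≡ 0 at y ∈ {3}; g ≡ 0 at y ∈ ∅; common: ∅.
  x = 3: f ≡ 0 at y ∈ {4}; g ≡ 0 at y ∈ ∅; common: ∅.
  x = 4: f ≡ 0 at y ∈ {0}; g ≡ 0 at y ∈ {0, 1, 2, 3, 4}; common: {0}.
Collecting: common zeros = {(4, 0)}, so the count is 1.
Comparison with the Bézout bound: 1 ≤ 1 = deg(f)·deg(g), as expected for curves with no common component (the bound is attained).


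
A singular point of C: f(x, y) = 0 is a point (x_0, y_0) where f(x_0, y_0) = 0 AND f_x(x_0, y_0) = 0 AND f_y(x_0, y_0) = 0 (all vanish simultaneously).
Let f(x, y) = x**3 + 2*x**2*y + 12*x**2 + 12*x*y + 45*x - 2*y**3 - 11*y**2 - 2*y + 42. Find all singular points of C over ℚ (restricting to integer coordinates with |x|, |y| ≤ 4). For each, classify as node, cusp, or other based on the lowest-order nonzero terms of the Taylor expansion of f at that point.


Singular points: {(-3, -2)}; classification: node.

Compute partial derivatives:
  f_x = 3*x**2 + 4*x*y + 24*x + 12*y + 45.
  f_y = 2*x**2 + 12*x - 6*y**2 - 22*y - 2.
Scan x_0 ∈ {−4, ..., 4}. For each x_0, f_y(x_0, y) is a polynomial in y; find its integer roots y ∈ {−4, ..., 4}, then test f_x and f at those candidates.
  x = -4: f_y(-4, y) = -6*y**2 - 22*y - 18; no integer root y with |y| ≤ 4.
  x = -3: f_y(-3, y) = -6*y**2 - 22*y - 20; vanishes at y ∈ {-2}. (-3, -2): f_x = 0, f = 0 — SINGULAR.
  x = -2: f_y(-2, y) = -6*y**2 - 22*y - 18; no integer root y with |y| ≤ 4.
  x = -1: f_y(-1, y) = -6*y**2 - 22*y - 12; vanishes at y ∈ {-3}. (-1, -3): f_x = 0 but f = -1 ≠ 0.
  x = 0: f_y(0, y) = -6*y**2 - 22*y - 2; no integer root y with |y| ≤ 4.
  x = 1: f_y(1, y) = -6*y**2 - 22*y + 12; no integer root y with |y| ≤ 4.
  x = 2: f_y(2, y) = -6*y**2 - 22*y + 30; no integer root y with |y| ≤ 4.
  x = 3: f_y(3, y) = -6*y**2 - 22*y + 52; no integer root y with |y| ≤ 4.
  x = 4: f_y(4, y) = -6*y**2 - 22*y + 78; no integer root y with |y| ≤ 4.
Only singular point on the grid: (-3, -2).
Classify: substitute x = -3 + u, y = -2 + v and expand: f = u**3 + 2*u**2*v - u**2 - 2*v**3 + v**2.
No constant or linear terms (consistent with a singular point). Quadratic part: -u**2 + v**2. Cubic part: u**3 + 2*u**2*v - 2*v**3.
The quadratic part v**2 - u**2 = (v − u)(v + u) splits into two distinct linear factors, so there are two distinct tangent lines y − -2 = ±(x − -3) — this is a node (ordinary double point).
Classification: node.


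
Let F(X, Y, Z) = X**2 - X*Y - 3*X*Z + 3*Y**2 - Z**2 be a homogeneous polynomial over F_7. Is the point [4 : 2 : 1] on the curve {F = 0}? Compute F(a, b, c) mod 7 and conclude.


F(4,2,1) ≡ 0 (mod 7); P is on the curve.

Evaluate F(4, 2, 1) term-by-term (mod 7).
  X**2 ↦ 1·16·1·1 = 16
  -X*Y ↦ -1·4·2·1 = -8
  -3*X*Z ↦ -3·4·1·1 = -12
  3*Y**2 ↦ 3·1·4·1 = 12
  -Z**2 ↦ -1·1·1·1 = -1
Sum: F(4, 2, 1) = (16) + (-8) + (-12) + (12) + (-1) = 7.
Reducing mod 7: 7 ≡ 0 (mod 7).
Since F(a, b, c) ≡ 0 (mod 7), P lies on the curve.


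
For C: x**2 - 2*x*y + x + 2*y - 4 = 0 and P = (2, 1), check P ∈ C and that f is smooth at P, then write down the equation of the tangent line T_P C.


Tangent line at P: 3*x - 2*y - 4 = 0.

Step 1: f(2, 1) = 0, so P lies on C.
Step 2: partial derivatives
  f_x(x, y) = 2*x - 2*y + 1, f_y(x, y) = 2 - 2*x.
  f_x(P) = 3, f_y(P) = -2 (gradient nonzero, so P is smooth).
Step 3: tangent line at P: 3·(x − 2) + -2·(y − 1) = 0.
Expanding: 3*x - 2*y - 4 = 0.


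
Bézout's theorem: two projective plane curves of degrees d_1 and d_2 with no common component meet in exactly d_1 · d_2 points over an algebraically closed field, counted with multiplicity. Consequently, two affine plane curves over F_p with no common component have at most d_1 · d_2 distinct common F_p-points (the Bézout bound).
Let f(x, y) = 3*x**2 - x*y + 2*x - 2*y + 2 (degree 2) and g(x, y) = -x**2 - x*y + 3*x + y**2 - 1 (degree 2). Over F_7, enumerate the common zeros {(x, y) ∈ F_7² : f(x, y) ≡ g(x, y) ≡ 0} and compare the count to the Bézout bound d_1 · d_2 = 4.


Common zeros: {(0, 1), (2, 1), (4, 5), (6, 3)}; count = 4; Bézout bound = 4.

deg(f) = 2, deg(g) = 2, so Bézout bound = 4.
Scan x ∈ F_7. For each x, list the y ∈ F_7 with f(x, y) ≡ 0 and those with g(x, y) ≡ 0 (mod 7); the common zeros in that column are the intersection.
  x = 0: f ≡ 0 at y ∈ {1}; g ≡ 0 at y ∈ {1, 6}; common: {1}.
  x = 1: f ≡ 0 at y ∈ {0}; g ≡ 0 at y ∈ {3, 5}; common: ∅.
  x = 2: f ≡ 0 at y ∈ {1}; g ≡ 0 at y ∈ {1}; common: {1}.
  x = 3: f ≡ 0 at y ∈ {0}; g ≡ 0 at y ∈ ∅; common: ∅.
  x = 4: f ≡ 0 at y ∈ {5}; g ≡ 0 at y ∈ {5, 6}; common: {5}.
  x = 5: f ≡ 0 at y ∈ ∅; g ≡ 0 at y ∈ ∅; common: ∅.
  x = 6: f ≡ 0 at y ∈ {3}; g ≡ 0 at y ∈ {3}; common: {3}.
Collecting: common zeros = {(0, 1), (2, 1), (4, 5), (6, 3)}, so the count is 4.
Comparison with the Bézout bound: 4 ≤ 4 = deg(f)·deg(g), as expected for curves with no common component (the bound is attained).


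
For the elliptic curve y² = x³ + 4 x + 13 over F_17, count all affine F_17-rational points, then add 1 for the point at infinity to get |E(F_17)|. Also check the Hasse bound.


Affine points = {(0, 8), (0, 9), (1, 1), (1, 16), (3, 1), (3, 16), (4, 5), (4, 12), (6, 7), (6, 10), (8, 8), (8, 9), (9, 8), (9, 9), (10, 4), (10, 13), (12, 2), (12, 15), (13, 1), (13, 16), (14, 5), (14, 12), (16, 5), (16, 12)}; affine count = 24; |E(F_17)| = 25.

Discriminant check: Δ ∝ 4a³ + 27b² = 4·4³ + 27·13² = 4·64 + 27·169 ≡ 8 (mod 17). Nonzero ⇒ E is nonsingular.
For each x ∈ F_17, compute rhs = x³ + 4·x + 13 mod 17, then count y ∈ F_17 with y² ≡ rhs.
  x = 0: rhs = 13, matching y values: 8, 9 (2 points).
  x = 1: rhs = 1, matching y values: 1, 16 (2 points).
  x = 2: rhs = 12, matching y values: none (0 points).
  x = 3: rhs = 1, matching y values: 1, 16 (2 points).
  x = 4: rhs = 8, matching y values: 5, 12 (2 points).
  x = 5: rhs = 5, matching y values: none (0 points).
  x = 6: rhs = 15, matching y values: 7, 10 (2 points).
  x = 7: rhs = 10, matching y values: none (0 points).
  x = 8: rhs = 13, matching y values: 8, 9 (2 points).
  x = 9: rhs = 13, matching y values: 8, 9 (2 points).
  x = 10: rhs = 16, matching y values: 4, 13 (2 points).
  x = 11: rhs = 11, matching y values: none (0 points).
  x = 12: rhs = 4, matching y values: 2, 15 (2 points).
  x = 13: rhs = 1, matching y values: 1, 16 (2 points).
  x = 14: rhs = 8, matching y values: 5, 12 (2 points).
  x = 15: rhs = 14, matching y values: none (0 points).
  x = 16: rhs = 8, matching y values: 5, 12 (2 points).
Total affine count: 24.
Full point count |E(F_17)| = 24 + 1 = 25.
Hasse bound: |25 − (17+1)| = |7| = 7 ≤ 2√17 ≈ 8.2462 ✓.


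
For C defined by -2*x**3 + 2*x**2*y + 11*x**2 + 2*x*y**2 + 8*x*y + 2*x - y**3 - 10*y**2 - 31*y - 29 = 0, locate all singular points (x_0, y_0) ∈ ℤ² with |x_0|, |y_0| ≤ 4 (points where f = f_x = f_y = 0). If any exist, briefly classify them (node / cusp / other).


Singular points: {(1, -3)}; classification: node.

Compute partial derivatives:
  f_x = -6*x**2 + 4*x*y + 22*x + 2*y**2 + 8*y + 2.
  f_y = 2*x**2 + 4*x*y + 8*x - 3*y**2 - 20*y - 31.
Scan x_0 ∈ {−4, ..., 4}. For each x_0, f_y(x_0, y) is a polynomial in y; find its integer roots y ∈ {−4, ..., 4}, then test f_x and f at those candidates.
  x = -4: f_y(-4, y) = -3*y**2 - 36*y - 31; no integer root y with |y| ≤ 4.
  x = -3: f_y(-3, y) = -3*y**2 - 32*y - 37; no integer root y with |y| ≤ 4.
  x = -2: f_y(-2, y) = -3*y**2 - 28*y - 39; no integer root y with |y| ≤ 4.
  x = -1: f_y(-1, y) = -3*y**2 - 24*y - 37; no integer root y with |y| ≤ 4.
  x = 0: f_y(0, y) = -3*y**2 - 20*y - 31; no integer root y with |y| ≤ 4.
  x = 1: f_y(1, y) = -3*y**2 - 16*y - 21; vanishes at y ∈ {-3}. (1, -3): f_x = 0, f = 0 — SINGULAR.
  x = 2: f_y(2, y) = -3*y**2 - 12*y - 7; no integer root y with |y| ≤ 4.
  x = 3: f_y(3, y) = -3*y**2 - 8*y + 11; vanishes at y ∈ {1}. (3, 1): f_x = 36 ≠ 0.
  x = 4: f_y(4, y) = -3*y**2 - 4*y + 33; no integer root y with |y| ≤ 4.
Only singular point on the grid: (1, -3).
Classify: substitute x = 1 + u, y = -3 + v and expand: f = -2*u**3 + 2*u**2*v - u**2 + 2*u*v**2 - v**3 + v**2.
No constant or linear terms (consistent with a singular point). Quadratic part: -u**2 + v**2. Cubic part: -2*u**3 + 2*u**2*v + 2*u*v**2 - v**3.
The quadratic part v**2 - u**2 = (v − u)(v + u) splits into two distinct linear factors, so there are two distinct tangent lines y − -3 = ±(x − 1) — this is a node (ordinary double point).
Classification: node.


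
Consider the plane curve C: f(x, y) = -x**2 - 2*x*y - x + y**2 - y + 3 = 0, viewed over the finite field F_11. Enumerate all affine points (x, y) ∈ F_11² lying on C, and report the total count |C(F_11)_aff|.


Affine F_11-points: {(0, 6), (1, 5), (1, 9), (2, 7), (2, 9), (5, 4), (5, 7), (8, 2), (8, 4), (9, 2), (9, 6), (10, 5)}; count = 12.

For each of the 121 pairs (x, y) ∈ F_11², evaluate f(x, y) mod 11. Record the zeros.
  x = 0: [0↦3, 1↦3, 2↦5, 3↦9, 4↦4, 5↦1, 6↦0, 7↦1, 8↦4, 9↦9, 10↦5]  zeros at y ∈ {6}
  x = 1: [0↦1, 1↦10, 2↦10, 3↦1, 4↦5, 5↦0, 6↦8, 7↦7, 8↦8, 9↦0, 10↦5]  zeros at y ∈ {5, 9}
  x = 2: [0↦8, 1↦4, 2↦2, 3↦2, 4↦4, 5↦8, 6↦3, 7↦0, 8↦10, 9↦0, 10↦3]  zeros at y ∈ {7, 9}
  x = 3: [0↦2, 1↦7, 2↦3, 3↦1, 4↦1, 5↦3, 6↦7, 7↦2, 8↦10, 9↦9, 10↦10]  zeros at y ∈ ∅
  x = 4: [0↦5, 1↦8, 2↦2, 3↦9, 4↦7, 5↦7, 6↦9, 7↦2, 8↦8, 9↦5, 10↦4]  zeros at y ∈ ∅
  x = 5: [0↦6, 1↦7, 2↦10, 3↦4, 4↦0, 5↦9, 6↦9, 7↦0, 8↦4, 9↦10, 10↦7]  zeros at y ∈ {4, 7}
  x = 6: [0↦5, 1↦4, 2↦5, 3↦8, 4↦2, 5↦9, 6↦7, 7↦7, 8↦9, 9↦2, 10↦8]  zeros at y ∈ ∅
  x = 7: [0↦2, 1↦10, 2↦9, 3↦10, 4↦2, 5↦7, 6↦3, 7↦1, 8↦1, 9↦3, 10↦7]  zeros at y ∈ ∅
  x = 8: [0↦8, 1↦3, 2↦0, 3↦10, 4↦0, 5↦3, 6↦8, 7↦4, 8↦2, 9↦2, 10↦4]  zeros at y ∈ {2, 4}
  x = 9: [0↦1, 1↦5, 2↦0, 3↦8, 4↦7, 5↦8, 6↦0, 7↦5, 8↦1, 9↦10, 10↦10]  zeros at y ∈ {2, 6}
  x = 10: [0↦3, 1↦5, 2↦9, 3↦4, 4↦1, 5↦0, 6↦1, 7↦4, 8↦9, 9↦5, 10↦3]  zeros at y ∈ {5}
Collecting zeros: affine points = {(0, 6), (1, 5), (1, 9), (2, 7), (2, 9), (5, 4), (5, 7), (8, 2), (8, 4), (9, 2), (9, 6), (10, 5)}.
Total count |C(F_11)_aff| = 12.


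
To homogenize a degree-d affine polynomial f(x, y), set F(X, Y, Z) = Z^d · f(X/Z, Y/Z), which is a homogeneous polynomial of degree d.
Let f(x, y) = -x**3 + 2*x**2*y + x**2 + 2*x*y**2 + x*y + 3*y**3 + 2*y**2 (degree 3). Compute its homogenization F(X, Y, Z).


F(X, Y, Z) = -X**3 + 2*X**2*Y + X**2*Z + 2*X*Y**2 + X*Y*Z + 3*Y**3 + 2*Y**2*Z

deg(f) = 3.
Substitute x = X/Z, y = Y/Z into f, then multiply by Z^3.
  monomial -1·x^3·y^0 ↦ -1·X^3·Y^0·Z^0.
  monomial 2·x^2·y^1 ↦ 2·X^2·Y^1·Z^0.
  monomial 1·x^2·y^0 ↦ 1·X^2·Y^0·Z^1.
  monomial 2·x^1·y^2 ↦ 2·X^1·Y^2·Z^0.
  monomial 1·x^1·y^1 ↦ 1·X^1·Y^1·Z^1.
  monomial 3·x^0·y^3 ↦ 3·X^0·Y^3·Z^0.
  monomial 2·x^0·y^2 ↦ 2·X^0·Y^2·Z^1.
Collecting: F(X, Y, Z) = -X**3 + 2*X**2*Y + X**2*Z + 2*X*Y**2 + X*Y*Z + 3*Y**3 + 2*Y**2*Z.


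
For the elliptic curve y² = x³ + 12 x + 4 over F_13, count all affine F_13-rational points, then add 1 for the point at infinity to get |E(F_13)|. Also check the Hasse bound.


Affine points = {(0, 2), (0, 11), (1, 2), (1, 11), (2, 6), (2, 7), (4, 5), (4, 8), (8, 1), (8, 12), (9, 3), (9, 10), (12, 2), (12, 11)}; affine count = 14; |E(F_13)| = 15.

Discriminant check: Δ ∝ 4a³ + 27b² = 4·12³ + 27·4² = 4·1728 + 27·16 ≡ 12 (mod 13). Nonzero ⇒ E is nonsingular.
For each x ∈ F_13, compute rhs = x³ + 12·x + 4 mod 13, then count y ∈ F_13 with y² ≡ rhs.
  x = 0: rhs = 4, matching y values: 2, 11 (2 points).
  x = 1: rhs = 4, matching y values: 2, 11 (2 points).
  x = 2: rhs = 10, matching y values: 6, 7 (2 points).
  x = 3: rhs = 2, matching y values: none (0 points).
  x = 4: rhs = 12, matching y values: 5, 8 (2 points).
  x = 5: rhs = 7, matching y values: none (0 points).
  x = 6: rhs = 6, matching y values: none (0 points).
  x = 7: rhs = 2, matching y values: none (0 points).
  x = 8: rhs = 1, matching y values: 1, 12 (2 points).
  x = 9: rhs = 9, matching y values: 3, 10 (2 points).
  x = 10: rhs = 6, matching y values: none (0 points).
  x = 11: rhs = 11, matching y values: none (0 points).
  x = 12: rhs = 4, matching y values: 2, 11 (2 points).
Total affine count: 14.
Full point count |E(F_13)| = 14 + 1 = 15.
Hasse bound: |15 − (13+1)| = |1| = 1 ≤ 2√13 ≈ 7.2111 ✓.


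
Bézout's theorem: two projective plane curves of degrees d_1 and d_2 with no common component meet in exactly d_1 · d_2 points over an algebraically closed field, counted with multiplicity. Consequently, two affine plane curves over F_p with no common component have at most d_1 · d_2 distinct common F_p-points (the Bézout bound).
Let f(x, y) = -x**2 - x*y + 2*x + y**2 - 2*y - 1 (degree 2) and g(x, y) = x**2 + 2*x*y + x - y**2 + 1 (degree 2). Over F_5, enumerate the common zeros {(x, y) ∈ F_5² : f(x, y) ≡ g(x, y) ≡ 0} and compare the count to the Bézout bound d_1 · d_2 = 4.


Common zeros: {(1, 3)}; count = 1; Bézout bound = 4.

deg(f) = 2, deg(g) = 2, so Bézout bound = 4.
Scan x ∈ F_5. For each x, list the y ∈ F_5 with f(x, y) ≡ 0 and those with g(x, y) ≡ 0 (mod 5); the common zeros in that column are the intersection.
  x = 0: f ≡ 0 at y ∈ ∅; g ≡ 0 at y ∈ {1, 4}; common: ∅.
  x = 1: f ≡ 0 at y ∈ {0, 3}; g ≡ 0 at y ∈ {3, 4}; common: {3}.
  x = 2: f ≡ 0 at y ∈ {2}; g ≡ 0 at y ∈ {1, 3}; common: ∅.
  x = 3: f ≡ 0 at y ∈ {2, 3}; g ≡ 0 at y ∈ ∅; common: ∅.
  x = 4: f ≡ 0 at y ∈ ∅; g ≡ 0 at y ∈ ∅; common: ∅.
Collecting: common zeros = {(1, 3)}, so the count is 1.
Comparison with the Bézout bound: 1 ≤ 4 = deg(f)·deg(g), as expected for curves with no common component (the affine F_5-count falls short of the bound because intersections may lie at infinity, over extension fields, or carry multiplicity).


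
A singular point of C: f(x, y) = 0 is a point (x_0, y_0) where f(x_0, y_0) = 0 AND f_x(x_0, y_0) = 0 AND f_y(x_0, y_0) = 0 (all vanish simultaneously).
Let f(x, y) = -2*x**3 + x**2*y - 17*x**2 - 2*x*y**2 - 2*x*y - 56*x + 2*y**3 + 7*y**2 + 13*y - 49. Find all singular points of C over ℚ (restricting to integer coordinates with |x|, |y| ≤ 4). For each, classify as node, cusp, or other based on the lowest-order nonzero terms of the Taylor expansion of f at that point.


Singular points: {(-3, -2)}; classification: node.

Compute partial derivatives:
  f_x = -6*x**2 + 2*x*y - 34*x - 2*y**2 - 2*y - 56.
  f_y = x**2 - 4*x*y - 2*x + 6*y**2 + 14*y + 13.
Scan x_0 ∈ {−4, ..., 4}. For each x_0, f_y(x_0, y) is a polynomial in y; find its integer roots y ∈ {−4, ..., 4}, then test f_x and f at those candidates.
  x = -4: f_y(-4, y) = 6*y**2 + 30*y + 37; no integer root y with |y| ≤ 4.
  x = -3: f_y(-3, y) = 6*y**2 + 26*y + 28; vanishes at y ∈ {-2}. (-3, -2): f_x = 0, f = 0 — SINGULAR.
  x = -2: f_y(-2, y) = 6*y**2 + 22*y + 21; no integer root y with |y| ≤ 4.
  x = -1: f_y(-1, y) = 6*y**2 + 18*y + 16; no integer root y with |y| ≤ 4.
  x = 0: f_y(0, y) = 6*y**2 + 14*y + 13; no integer root y with |y| ≤ 4.
  x = 1: f_y(1, y) = 6*y**2 + 10*y + 12; no integer root y with |y| ≤ 4.
  x = 2: f_y(2, y) = 6*y**2 + 6*y + 13; no integer root y with |y| ≤ 4.
  x = 3: f_y(3, y) = 6*y**2 + 2*y + 16; no integer root y with |y| ≤ 4.
  x = 4: f_y(4, y) = 6*y**2 - 2*y + 21; no integer root y with |y| ≤ 4.
Only singular point on the grid: (-3, -2).
Classify: substitute x = -3 + u, y = -2 + v and expand: f = -2*u**3 + u**2*v - u**2 - 2*u*v**2 + 2*v**3 + v**2.
No constant or linear terms (consistent with a singular point). Quadratic part: -u**2 + v**2. Cubic part: -2*u**3 + u**2*v - 2*u*v**2 + 2*v**3.
The quadratic part v**2 - u**2 = (v − u)(v + u) splits into two distinct linear factors, so there are two distinct tangent lines y − -2 = ±(x − -3) — this is a node (ordinary double point).
Classification: node.


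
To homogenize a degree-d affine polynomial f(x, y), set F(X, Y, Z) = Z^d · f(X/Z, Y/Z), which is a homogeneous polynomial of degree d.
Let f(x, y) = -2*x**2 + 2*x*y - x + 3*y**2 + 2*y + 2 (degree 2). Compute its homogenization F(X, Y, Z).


F(X, Y, Z) = -2*X**2 + 2*X*Y - X*Z + 3*Y**2 + 2*Y*Z + 2*Z**2

deg(f) = 2.
Substitute x = X/Z, y = Y/Z into f, then multiply by Z^2.
  monomial -2·x^2·y^0 ↦ -2·X^2·Y^0·Z^0.
  monomial 2·x^1·y^1 ↦ 2·X^1·Y^1·Z^0.
  monomial -1·x^1·y^0 ↦ -1·X^1·Y^0·Z^1.
  monomial 3·x^0·y^2 ↦ 3·X^0·Y^2·Z^0.
  monomial 2·x^0·y^1 ↦ 2·X^0·Y^1·Z^1.
  monomial 2·x^0·y^0 ↦ 2·X^0·Y^0·Z^2.
Collecting: F(X, Y, Z) = -2*X**2 + 2*X*Y - X*Z + 3*Y**2 + 2*Y*Z + 2*Z**2.


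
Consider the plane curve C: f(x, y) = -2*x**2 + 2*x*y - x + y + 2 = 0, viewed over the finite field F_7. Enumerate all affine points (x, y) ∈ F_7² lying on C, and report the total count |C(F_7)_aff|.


Affine F_7-points: {(0, 5), (1, 5), (2, 3), (4, 3), (5, 1), (6, 1)}; count = 6.

For each of the 49 pairs (x, y) ∈ F_7², evaluate f(x, y) mod 7. Record the zeros.
  x = 0: [0↦2, 1↦3, 2↦4, 3↦5, 4↦6, 5↦0, 6↦1]  zeros at y ∈ {5}
  x = 1: [0↦6, 1↦2, 2↦5, 3↦1, 4↦4, 5↦0, 6↦3]  zeros at y ∈ {5}
  x = 2: [0↦6, 1↦4, 2↦2, 3↦0, 4↦5, 5↦3, 6↦1]  zeros at y ∈ {3}
  x = 3: [0↦2, 1↦2, 2↦2, 3↦2, 4↦2, 5↦2, 6↦2]  zeros at y ∈ ∅
  x = 4: [0↦1, 1↦3, 2↦5, 3↦0, 4↦2, 5↦4, 6↦6]  zeros at y ∈ {3}
  x = 5: [0↦3, 1↦0, 2↦4, 3↦1, 4↦5, 5↦2, 6↦6]  zeros at y ∈ {1}
  x = 6: [0↦1, 1↦0, 2↦6, 3↦5, 4↦4, 5↦3, 6↦2]  zeros at y ∈ {1}
Collecting zeros: affine points = {(0, 5), (1, 5), (2, 3), (4, 3), (5, 1), (6, 1)}.
Total count |C(F_7)_aff| = 6.


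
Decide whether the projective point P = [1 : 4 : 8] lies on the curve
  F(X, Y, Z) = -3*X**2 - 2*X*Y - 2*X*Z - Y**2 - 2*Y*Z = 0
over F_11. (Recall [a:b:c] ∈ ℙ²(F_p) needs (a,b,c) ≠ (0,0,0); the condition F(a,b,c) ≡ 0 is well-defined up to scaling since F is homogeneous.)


F(1,4,8) ≡ 3 (mod 11); P is NOT on the curve.

Evaluate F(1, 4, 8) term-by-term (mod 11).
  -3*X**2 ↦ -3·1·1·1 = -3
  -2*X*Y ↦ -2·1·4·1 = -8
  -2*X*Z ↦ -2·1·1·8 = -16
  -Y**2 ↦ -1·1·16·1 = -16
  -2*Y*Z ↦ -2·1·4·8 = -64
Sum: F(1, 4, 8) = (-3) + (-8) + (-16) + (-16) + (-64) = -107.
Reducing mod 11: -107 ≡ 3 (mod 11).
Since F(a, b, c) ≡ 3 ≠ 0 (mod 11), P does NOT lie on the curve.


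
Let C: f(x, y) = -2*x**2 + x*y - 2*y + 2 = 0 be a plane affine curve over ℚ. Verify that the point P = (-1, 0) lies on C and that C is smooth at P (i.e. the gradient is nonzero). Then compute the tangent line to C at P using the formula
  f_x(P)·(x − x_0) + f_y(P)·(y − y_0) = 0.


Tangent line at P: 4*x - 3*y + 4 = 0.

Step 1: f(-1, 0) = 0, so P lies on C.
Step 2: partial derivatives
  f_x(x, y) = -4*x + y, f_y(x, y) = x - 2.
  f_x(P) = 4, f_y(P) = -3 (gradient nonzero, so P is smooth).
Step 3: tangent line at P: 4·(x − -1) + -3·(y − 0) = 0.
Expanding: 4*x - 3*y + 4 = 0.


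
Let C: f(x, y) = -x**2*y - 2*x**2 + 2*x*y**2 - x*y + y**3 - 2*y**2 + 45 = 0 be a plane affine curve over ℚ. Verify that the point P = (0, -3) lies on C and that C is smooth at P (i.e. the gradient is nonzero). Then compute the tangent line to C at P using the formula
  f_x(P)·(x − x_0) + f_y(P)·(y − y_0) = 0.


Tangent line at P: 21*x + 39*y + 117 = 0.

Step 1: f(0, -3) = 0, so P lies on C.
Step 2: partial derivatives
  f_x(x, y) = -2*x*y - 4*x + 2*y**2 - y, f_y(x, y) = -x**2 + 4*x*y - x + 3*y**2 - 4*y.
  f_x(P) = 21, f_y(P) = 39 (gradient nonzero, so P is smooth).
Step 3: tangent line at P: 21·(x − 0) + 39·(y − -3) = 0.
Expanding: 21*x + 39*y + 117 = 0.


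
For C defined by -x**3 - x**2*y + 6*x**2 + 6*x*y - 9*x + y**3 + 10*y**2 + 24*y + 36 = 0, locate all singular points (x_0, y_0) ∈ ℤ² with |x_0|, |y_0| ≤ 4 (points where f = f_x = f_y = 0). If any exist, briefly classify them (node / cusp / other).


Singular points: {(3, -3)}; classification: cusp.

Compute partial derivatives:
  f_x = -3*x**2 - 2*x*y + 12*x + 6*y - 9.
  f_y = -x**2 + 6*x + 3*y**2 + 20*y + 24.
Scan x_0 ∈ {−4, ..., 4}. For each x_0, f_y(x_0, y) is a polynomial in y; find its integer roots y ∈ {−4, ..., 4}, then test f_x and f at those candidates.
  x = -4: f_y(-4, y) = 3*y**2 + 20*y - 16; no integer root y with |y| ≤ 4.
  x = -3: f_y(-3, y) = 3*y**2 + 20*y - 3; no integer root y with |y| ≤ 4.
  x = -2: f_y(-2, y) = 3*y**2 + 20*y + 8; no integer root y with |y| ≤ 4.
  x = -1: f_y(-1, y) = 3*y**2 + 20*y + 17; vanishes at y ∈ {-1}. (-1, -1): f_x = -32 ≠ 0.
  x = 0: f_y(0, y) = 3*y**2 + 20*y + 24; no integer root y with |y| ≤ 4.
  x = 1: f_y(1, y) = 3*y**2 + 20*y + 29; no integer root y with |y| ≤ 4.
  x = 2: f_y(2, y) = 3*y**2 + 20*y + 32; vanishes at y ∈ {-4}. (2, -4): f_x = -5 ≠ 0.
  x = 3: f_y(3, y) = 3*y**2 + 20*y + 33; vanishes at y ∈ {-3}. (3, -3): f_x = 0, f = 0 — SINGULAR.
  x = 4: f_y(4, y) = 3*y**2 + 20*y + 32; vanishes at y ∈ {-4}. (4, -4): f_x = -1 ≠ 0.
Only singular point on the grid: (3, -3).
Classify: substitute x = 3 + u, y = -3 + v and expand: f = -u**3 - u**2*v + v**3 + v**2.
No constant or linear terms (consistent with a singular point). Quadratic part: v**2. Cubic part: -u**3 - u**2*v + v**3.
The quadratic part v**2 is a perfect square, so there is a single (double) tangent line v = 0, i.e. y = -3. Restricting the cubic part to that line (v = 0) leaves -u**3 ≠ 0, so f is not divisible by v and the branch is v² ≈ u**3 to lowest order — this is a cusp.
Classification: cusp.


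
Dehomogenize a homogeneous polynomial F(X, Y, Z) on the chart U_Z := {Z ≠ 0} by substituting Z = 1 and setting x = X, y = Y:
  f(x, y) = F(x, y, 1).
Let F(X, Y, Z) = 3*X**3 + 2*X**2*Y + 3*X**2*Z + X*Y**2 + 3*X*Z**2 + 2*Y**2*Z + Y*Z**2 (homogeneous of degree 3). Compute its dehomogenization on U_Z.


f(x, y) = 3*x**3 + 2*x**2*y + 3*x**2 + x*y**2 + 3*x + 2*y**2 + y

On U_Z we set Z = 1. Each monomial c·X^i·Y^j·Z^k in F becomes c·x^i·y^j·1^k = c·x^i·y^j.
Substituting Z = 1: F(X, Y, 1) = 3*x**3 + 2*x**2*y + 3*x**2 + x*y**2 + 3*x + 2*y**2 + y.
Note: deg(f) ≤ deg(F) = 3; strict inequality happens when F is divisible by Z (lost terms).


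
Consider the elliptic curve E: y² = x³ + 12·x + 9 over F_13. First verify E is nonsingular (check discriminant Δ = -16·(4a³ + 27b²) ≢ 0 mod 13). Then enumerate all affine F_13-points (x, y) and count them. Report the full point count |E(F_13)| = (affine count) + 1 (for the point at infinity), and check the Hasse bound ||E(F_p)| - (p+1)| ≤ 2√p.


Affine points = {(0, 3), (0, 10), (1, 3), (1, 10), (4, 2), (4, 11), (5, 5), (5, 8), (9, 1), (9, 12), (11, 4), (11, 9), (12, 3), (12, 10)}; affine count = 14; |E(F_13)| = 15.

Discriminant check: Δ ∝ 4a³ + 27b² = 4·12³ + 27·9² = 4·1728 + 27·81 ≡ 12 (mod 13). Nonzero ⇒ E is nonsingular.
For each x ∈ F_13, compute rhs = x³ + 12·x + 9 mod 13, then count y ∈ F_13 with y² ≡ rhs.
  x = 0: rhs = 9, matching y values: 3, 10 (2 points).
  x = 1: rhs = 9, matching y values: 3, 10 (2 points).
  x = 2: rhs = 2, matching y values: none (0 points).
  x = 3: rhs = 7, matching y values: none (0 points).
  x = 4: rhs = 4, matching y values: 2, 11 (2 points).
  x = 5: rhs = 12, matching y values: 5, 8 (2 points).
  x = 6: rhs = 11, matching y values: none (0 points).
  x = 7: rhs = 7, matching y values: none (0 points).
  x = 8: rhs = 6, matching y values: none (0 points).
  x = 9: rhs = 1, matching y values: 1, 12 (2 points).
  x = 10: rhs = 11, matching y values: none (0 points).
  x = 11: rhs = 3, matching y values: 4, 9 (2 points).
  x = 12: rhs = 9, matching y values: 3, 10 (2 points).
Total affine count: 14.
Full point count |E(F_13)| = 14 + 1 = 15.
Hasse bound: |15 − (13+1)| = |1| = 1 ≤ 2√13 ≈ 7.2111 ✓.


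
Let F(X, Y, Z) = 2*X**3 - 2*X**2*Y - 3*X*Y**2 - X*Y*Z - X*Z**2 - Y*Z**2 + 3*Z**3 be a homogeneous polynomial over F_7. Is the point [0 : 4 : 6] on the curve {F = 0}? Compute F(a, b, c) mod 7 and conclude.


F(0,4,6) ≡ 0 (mod 7); P is on the curve.

Evaluate F(0, 4, 6) term-by-term (mod 7).
  2*X**3 ↦ 2·0·1·1 = 0
  -2*X**2*Y ↦ -2·0·4·1 = 0
  -3*X*Y**2 ↦ -3·0·16·1 = 0
  -X*Y*Z ↦ -1·0·4·6 = 0
  -X*Z**2 ↦ -1·0·1·36 = 0
  -Y*Z**2 ↦ -1·1·4·36 = -144
  3*Z**3 ↦ 3·1·1·216 = 648
Sum: F(0, 4, 6) = (0) + (0) + (0) + (0) + (0) + (-144) + (648) = 504.
Reducing mod 7: 504 ≡ 0 (mod 7).
Since F(a, b, c) ≡ 0 (mod 7), P lies on the curve.


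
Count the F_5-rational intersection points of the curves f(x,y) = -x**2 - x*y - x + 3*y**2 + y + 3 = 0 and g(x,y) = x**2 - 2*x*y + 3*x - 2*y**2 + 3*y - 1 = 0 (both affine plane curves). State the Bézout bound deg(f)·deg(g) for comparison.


Common zeros: ∅; count = 0; Bézout bound = 4.

deg(f) = 2, deg(g) = 2, so Bézout bound = 4.
Scan x ∈ F_5. For each x, list the y ∈ F_5 with f(x, y) ≡ 0 and those with g(x, y) ≡ 0 (mod 5); the common zeros in that column are the intersection.
  x = 0: f ≡ 0 at y ∈ {4}; g ≡ 0 at y ∈ {1, 3}; common: ∅.
  x = 1: f ≡ 0 at y ∈ ∅; g ≡ 0 at y ∈ {4}; common: ∅.
  x = 2: f ≡ 0 at y ∈ ∅; g ≡ 0 at y ∈ ∅; common: ∅.
  x = 3: f ≡ 0 at y ∈ ∅; g ≡ 0 at y ∈ {3}; common: ∅.
  x = 4: f ≡ 0 at y ∈ ∅; g ≡ 0 at y ∈ {1, 4}; common: ∅.
Collecting: common zeros = ∅, so the count is 0.
Comparison with the Bézout bound: 0 ≤ 4 = deg(f)·deg(g), as expected for curves with no common component (the affine F_5-count falls short of the bound because intersections may lie at infinity, over extension fields, or carry multiplicity).


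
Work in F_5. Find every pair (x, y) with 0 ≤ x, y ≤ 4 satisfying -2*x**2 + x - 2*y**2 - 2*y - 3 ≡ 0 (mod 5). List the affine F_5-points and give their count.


Affine F_5-points: {(0, 2), (3, 2), (4, 1), (4, 3)}; count = 4.

For each of the 25 pairs (x, y) ∈ F_5², evaluate f(x, y) mod 5. Record the zeros.
  x = 0: [0↦2, 1↦3, 2↦0, 3↦3, 4↦2]  zeros at y ∈ {2}
  x = 1: [0↦1, 1↦2, 2↦4, 3↦2, 4↦1]  zeros at y ∈ ∅
  x = 2: [0↦1, 1↦2, 2↦4, 3↦2, 4↦1]  zeros at y ∈ ∅
  x = 3: [0↦2, 1↦3, 2↦0, 3↦3, 4↦2]  zeros at y ∈ {2}
  x = 4: [0↦4, 1↦0, 2↦2, 3↦0, 4↦4]  zeros at y ∈ {1, 3}
Collecting zeros: affine points = {(0, 2), (3, 2), (4, 1), (4, 3)}.
Total count |C(F_5)_aff| = 4.


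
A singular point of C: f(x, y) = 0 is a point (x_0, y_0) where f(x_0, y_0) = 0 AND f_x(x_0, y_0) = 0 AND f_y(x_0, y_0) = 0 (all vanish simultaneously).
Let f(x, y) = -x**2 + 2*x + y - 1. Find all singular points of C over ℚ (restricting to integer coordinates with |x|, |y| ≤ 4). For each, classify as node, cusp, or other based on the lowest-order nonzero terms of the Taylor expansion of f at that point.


No singular points in the scanned grid; C is smooth there.

Compute partial derivatives:
  f_x = 2 - 2*x.
  f_y = 1.
f_y = 1 is a nonzero constant, so f_y never vanishes: no point (x, y) can satisfy f = f_x = f_y = 0. In particular no (x, y) ∈ {−4, ..., 4}² is singular; the curve is smooth.


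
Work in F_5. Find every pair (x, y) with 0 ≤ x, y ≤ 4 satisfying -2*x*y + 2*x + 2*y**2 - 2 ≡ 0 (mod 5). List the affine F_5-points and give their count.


Affine F_5-points: {(0, 1), (0, 4), (1, 0), (1, 1), (2, 1), (3, 1), (3, 2), (4, 1), (4, 3)}; count = 9.

For each of the 25 pairs (x, y) ∈ F_5², evaluate f(x, y) mod 5. Record the zeros.
  x = 0: [0↦3, 1↦0, 2↦1, 3↦1, 4↦0]  zeros at y ∈ {1, 4}
  x = 1: [0↦0, 1↦0, 2↦4, 3↦2, 4↦4]  zeros at y ∈ {0, 1}
  x = 2: [0↦2, 1↦0, 2↦2, 3↦3, 4↦3]  zeros at y ∈ {1}
  x = 3: [0↦4, 1↦0, 2↦0, 3↦4, 4↦2]  zeros at y ∈ {1, 2}
  x = 4: [0↦1, 1↦0, 2↦3, 3↦0, 4↦1]  zeros at y ∈ {1, 3}
Collecting zeros: affine points = {(0, 1), (0, 4), (1, 0), (1, 1), (2, 1), (3, 1), (3, 2), (4, 1), (4, 3)}.
Total count |C(F_5)_aff| = 9.


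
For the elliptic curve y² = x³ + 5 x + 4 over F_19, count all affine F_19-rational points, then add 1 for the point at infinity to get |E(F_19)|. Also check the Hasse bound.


Affine points = {(0, 2), (0, 17), (8, 9), (8, 10), (10, 3), (10, 16), (12, 5), (12, 14), (13, 9), (13, 10), (14, 5), (14, 14), (16, 0), (17, 9), (17, 10), (18, 6), (18, 13)}; affine count = 17; |E(F_19)| = 18.

Discriminant check: Δ ∝ 4a³ + 27b² = 4·5³ + 27·4² = 4·125 + 27·16 ≡ 1 (mod 19). Nonzero ⇒ E is nonsingular.
For each x ∈ F_19, compute rhs = x³ + 5·x + 4 mod 19, then count y ∈ F_19 with y² ≡ rhs.
  x = 0: rhs = 4, matching y values: 2, 17 (2 points).
  x = 1: rhs = 10, matching y values: none (0 points).
  x = 2: rhs = 3, matching y values: none (0 points).
  x = 3: rhs = 8, matching y values: none (0 points).
  x = 4: rhs = 12, matching y values: none (0 points).
  x = 5: rhs = 2, matching y values: none (0 points).
  x = 6: rhs = 3, matching y values: none (0 points).
  x = 7: rhs = 2, matching y values: none (0 points).
  x = 8: rhs = 5, matching y values: 9, 10 (2 points).
  x = 9: rhs = 18, matching y values: none (0 points).
  x = 10: rhs = 9, matching y values: 3, 16 (2 points).
  x = 11: rhs = 3, matching y values: none (0 points).
  x = 12: rhs = 6, matching y values: 5, 14 (2 points).
  x = 13: rhs = 5, matching y values: 9, 10 (2 points).
  x = 14: rhs = 6, matching y values: 5, 14 (2 points).
  x = 15: rhs = 15, matching y values: none (0 points).
  x = 16: rhs = 0, matching y values: 0 (1 points).
  x = 17: rhs = 5, matching y values: 9, 10 (2 points).
  x = 18: rhs = 17, matching y values: 6, 13 (2 points).
Total affine count: 17.
Full point count |E(F_19)| = 17 + 1 = 18.
Hasse bound: |18 − (19+1)| = |-2| = 2 ≤ 2√19 ≈ 8.7178 ✓.


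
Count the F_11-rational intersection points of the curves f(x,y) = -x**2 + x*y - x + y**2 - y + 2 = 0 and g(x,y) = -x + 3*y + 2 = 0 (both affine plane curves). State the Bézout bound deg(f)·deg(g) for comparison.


Common zeros: ∅; count = 0; Bézout bound = 2.

deg(f) = 2, deg(g) = 1, so Bézout bound = 2.
Scan x ∈ F_11. For each x, list the y ∈ F_11 with f(x, y) ≡ 0 and those with g(x, y) ≡ 0 (mod 11); the common zeros in that column are the intersection.
  x = 0: f ≡ 0 at y ∈ {5, 7}; g ≡ 0 at y ∈ {3}; common: ∅.
  x = 1: f ≡ 0 at y ∈ {0}; g ≡ 0 at y ∈ {7}; common: ∅.
  x = 2: f ≡ 0 at y ∈ ∅; g ≡ 0 at y ∈ {0}; common: ∅.
  x = 3: f ≡ 0 at y ∈ {10}; g ≡ 0 at y ∈ {4}; common: ∅.
  x = 4: f ≡ 0 at y ∈ {3, 5}; g ≡ 0 at y ∈ {8}; common: ∅.
  x = 5: f ≡ 0 at y ∈ ∅; g ≡ 0 at y ∈ {1}; common: ∅.
  x = 6: f ≡ 0 at y ∈ {7, 10}; g ≡ 0 at y ∈ {5}; common: ∅.
  x = 7: f ≡ 0 at y ∈ ∅; g ≡ 0 at y ∈ {9}; common: ∅.
  x = 8: f ≡ 0 at y ∈ ∅; g ≡ 0 at y ∈ {2}; common: ∅.
  x = 9: f ≡ 0 at y ∈ {0, 3}; g ≡ 0 at y ∈ {6}; common: ∅.
  x = 10: f ≡ 0 at y ∈ ∅; g ≡ 0 at y ∈ {10}; common: ∅.
Collecting: common zeros = ∅, so the count is 0.
Comparison with the Bézout bound: 0 ≤ 2 = deg(f)·deg(g), as expected for curves with no common component (the affine F_11-count falls short of the bound because intersections may lie at infinity, over extension fields, or carry multiplicity).


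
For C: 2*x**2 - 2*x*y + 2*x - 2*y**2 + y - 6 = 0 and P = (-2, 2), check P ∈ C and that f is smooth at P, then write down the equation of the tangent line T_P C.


Tangent line at P: -10*x - 3*y - 14 = 0.

Step 1: f(-2, 2) = 0, so P lies on C.
Step 2: partial derivatives
  f_x(x, y) = 4*x - 2*y + 2, f_y(x, y) = -2*x - 4*y + 1.
  f_x(P) = -10, f_y(P) = -3 (gradient nonzero, so P is smooth).
Step 3: tangent line at P: -10·(x − -2) + -3·(y − 2) = 0.
Expanding: -10*x - 3*y - 14 = 0.


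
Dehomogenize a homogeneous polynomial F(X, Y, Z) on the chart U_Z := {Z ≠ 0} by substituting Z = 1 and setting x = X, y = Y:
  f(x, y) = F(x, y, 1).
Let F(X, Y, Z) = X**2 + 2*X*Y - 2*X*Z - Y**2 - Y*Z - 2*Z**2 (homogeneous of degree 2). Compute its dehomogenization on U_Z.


f(x, y) = x**2 + 2*x*y - 2*x - y**2 - y - 2

On U_Z we set Z = 1. Each monomial c·X^i·Y^j·Z^k in F becomes c·x^i·y^j·1^k = c·x^i·y^j.
Substituting Z = 1: F(X, Y, 1) = x**2 + 2*x*y - 2*x - y**2 - y - 2.
Note: deg(f) ≤ deg(F) = 2; strict inequality happens when F is divisible by Z (lost terms).


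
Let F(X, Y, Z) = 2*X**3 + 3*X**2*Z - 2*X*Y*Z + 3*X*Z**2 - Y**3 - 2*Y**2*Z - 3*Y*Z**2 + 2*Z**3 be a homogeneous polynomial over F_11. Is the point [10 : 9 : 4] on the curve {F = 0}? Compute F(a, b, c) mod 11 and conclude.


F(10,9,4) ≡ 3 (mod 11); P is NOT on the curve.

Evaluate F(10, 9, 4) term-by-term (mod 11).
  2*X**3 ↦ 2·1000·1·1 = 2000
  3*X**2*Z ↦ 3·100·1·4 = 1200
  -2*X*Y*Z ↦ -2·10·9·4 = -720
  3*X*Z**2 ↦ 3·10·1·16 = 480
  -Y**3 ↦ -1·1·729·1 = -729
  -2*Y**2*Z ↦ -2·1·81·4 = -648
  -3*Y*Z**2 ↦ -3·1·9·16 = -432
  2*Z**3 ↦ 2·1·1·64 = 128
Sum: F(10, 9, 4) = (2000) + (1200) + (-720) + (480) + (-729) + (-648) + (-432) + (128) = 1279.
Reducing mod 11: 1279 ≡ 3 (mod 11).
Since F(a, b, c) ≡ 3 ≠ 0 (mod 11), P does NOT lie on the curve.
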